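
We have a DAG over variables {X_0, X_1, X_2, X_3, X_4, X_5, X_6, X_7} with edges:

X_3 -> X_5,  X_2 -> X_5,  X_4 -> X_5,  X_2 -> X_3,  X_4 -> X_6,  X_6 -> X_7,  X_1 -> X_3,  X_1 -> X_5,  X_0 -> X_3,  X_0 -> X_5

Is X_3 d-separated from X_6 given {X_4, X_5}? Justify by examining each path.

4 paths connect X_3 and X_6; each must be blocked for d-separation to hold:
  1. X_3 → X_5 ← X_4 → X_6 — X_5:collider[open]; X_4:fork[blocks] ⇒ blocked
  2. X_3 ← X_2 → X_5 ← X_4 → X_6 — X_2:fork[open]; X_5:collider[open]; X_4:fork[blocks] ⇒ blocked
  3. X_3 ← X_0 → X_5 ← X_4 → X_6 — X_0:fork[open]; X_5:collider[open]; X_4:fork[blocks] ⇒ blocked
  4. X_3 ← X_1 → X_5 ← X_4 → X_6 — X_1:fork[open]; X_5:collider[open]; X_4:fork[blocks] ⇒ blocked
Every path is blocked, so X_3 and X_6 are d-separated given {X_4, X_5}.

Yes — X_3 and X_6 are d-separated given {X_4, X_5}.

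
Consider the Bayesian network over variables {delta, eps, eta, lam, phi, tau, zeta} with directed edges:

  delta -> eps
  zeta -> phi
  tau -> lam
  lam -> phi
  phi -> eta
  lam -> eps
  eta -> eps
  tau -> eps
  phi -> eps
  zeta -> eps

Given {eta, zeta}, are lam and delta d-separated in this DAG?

Enumerating the 5 paths from lam to delta and testing each for blocking by {eta, zeta}:
Path 1: lam → phi → eps ← delta
  eps is a collider here and neither eps nor any of its descendants is conditioned on, so the collider stays closed — the path is blocked at eps.
Path 2: lam → phi → eta → eps ← delta
  eta is a chain here and eta is conditioned on, so the path is blocked at eta.
Path 3: lam → phi ← zeta → eps ← delta
  zeta is a fork here and zeta is conditioned on, so the path is blocked at zeta.
Path 4: lam → eps ← delta
  eps is a collider here and neither eps nor any of its descendants is conditioned on, so the collider stays closed — the path is blocked at eps.
Path 5: lam ← tau → eps ← delta
  eps is a collider here and neither eps nor any of its descendants is conditioned on, so the collider stays closed — the path is blocked at eps.
Since every path is blocked, d-separation holds.

Yes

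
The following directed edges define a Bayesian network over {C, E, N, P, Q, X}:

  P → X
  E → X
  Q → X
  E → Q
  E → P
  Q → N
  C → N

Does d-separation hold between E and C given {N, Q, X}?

Yes

Enumerating the 3 paths from E to C and testing each for blocking by {N, Q, X}:
Path 1: E → Q → N ← C
  Q is a chain here and Q is conditioned on, so the path is blocked at Q.
Path 2: E → X ← Q → N ← C
  Q is a fork here and Q is conditioned on, so the path is blocked at Q.
Path 3: E → P → X ← Q → N ← C
  Q is a fork here and Q is conditioned on, so the path is blocked at Q.
All paths are blocked; E ⊥ C | {N, Q, X} holds.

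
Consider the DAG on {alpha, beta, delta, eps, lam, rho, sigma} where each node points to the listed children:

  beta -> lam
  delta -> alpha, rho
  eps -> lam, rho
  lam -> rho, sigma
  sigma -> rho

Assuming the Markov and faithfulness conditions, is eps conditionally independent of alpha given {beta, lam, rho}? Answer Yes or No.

There are 3 undirected paths between eps and alpha; checking each against the conditioning set {beta, lam, rho}:
Path 1: eps → lam → rho ← delta → alpha
  lam is a chain here and lam is conditioned on, so the path is blocked at lam.
Path 2: eps → lam → sigma → rho ← delta → alpha
  lam is a chain here and lam is conditioned on, so the path is blocked at lam.
Path 3: eps → rho ← delta → alpha
  rho is a collider and rho is conditioned on, which opens it; delta is a fork and delta is not conditioned on — no node blocks this path, so it is active.
Because an active path exists, eps and alpha are not d-separated.

No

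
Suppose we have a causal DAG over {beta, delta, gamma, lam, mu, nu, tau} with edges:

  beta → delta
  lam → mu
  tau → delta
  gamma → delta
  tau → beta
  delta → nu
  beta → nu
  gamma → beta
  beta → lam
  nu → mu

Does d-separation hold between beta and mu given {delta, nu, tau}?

We examine all 5 paths between beta and mu:
  1. beta ← tau → delta → nu → mu — tau:fork[blocks]; delta:chain[blocks]; nu:chain[blocks] ⇒ blocked
  2. beta → delta → nu → mu — delta:chain[blocks]; nu:chain[blocks] ⇒ blocked
  3. beta → lam → mu — lam:chain[open] ⇒ active
  4. beta ← gamma → delta → nu → mu — gamma:fork[open]; delta:chain[blocks]; nu:chain[blocks] ⇒ blocked
  5. beta → nu → mu — nu:chain[blocks] ⇒ blocked
Since the path beta → lam → mu is active, beta and mu are not d-separated given {delta, nu, tau}.

No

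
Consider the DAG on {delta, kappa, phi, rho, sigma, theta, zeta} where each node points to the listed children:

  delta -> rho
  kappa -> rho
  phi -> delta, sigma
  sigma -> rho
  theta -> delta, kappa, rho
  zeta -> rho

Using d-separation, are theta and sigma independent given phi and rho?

Enumerating the 6 paths from theta to sigma and testing each for blocking by {phi, rho}:
Path 1: theta → delta ← phi → sigma
  phi is a fork here and phi is conditioned on, so the path is blocked at phi.
Path 2: theta → delta → rho ← sigma
  delta is a chain and delta is not conditioned on; rho is a collider and rho is conditioned on, which opens it — no node blocks this path, so it is active.
Path 3: theta → kappa → rho ← delta ← phi → sigma
  phi is a fork here and phi is conditioned on, so the path is blocked at phi.
Path 4: theta → kappa → rho ← sigma
  kappa is a chain and kappa is not conditioned on; rho is a collider and rho is conditioned on, which opens it — no node blocks this path, so it is active.
Path 5: theta → rho ← delta ← phi → sigma
  phi is a fork here and phi is conditioned on, so the path is blocked at phi.
Path 6: theta → rho ← sigma
  rho is a collider and rho is conditioned on, which opens it — no node blocks this path, so it is active.
Because an active path exists, theta and sigma are not d-separated.

No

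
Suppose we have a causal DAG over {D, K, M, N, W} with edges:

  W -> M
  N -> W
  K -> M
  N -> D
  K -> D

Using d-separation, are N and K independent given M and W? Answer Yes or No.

There are 2 undirected paths between N and K; checking each against the conditioning set {M, W}:
Path 1: N → W → M ← K
  W is a chain here and W is conditioned on, so the path is blocked at W.
Path 2: N → D ← K
  D is a collider here and neither D nor any of its descendants is conditioned on, so the collider stays closed — the path is blocked at D.
Every path is blocked, so N and K are d-separated given {M, W}.

Yes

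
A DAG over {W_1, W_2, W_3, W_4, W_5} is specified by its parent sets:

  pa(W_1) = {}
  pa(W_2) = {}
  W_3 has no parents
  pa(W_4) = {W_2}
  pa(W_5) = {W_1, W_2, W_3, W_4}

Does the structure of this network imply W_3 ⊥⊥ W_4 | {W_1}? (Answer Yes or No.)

Enumerating the 2 paths from W_3 to W_4 and testing each for blocking by {W_1}:
  1. W_3 → W_5 ← W_4 — W_5:collider[blocks] ⇒ blocked
  2. W_3 → W_5 ← W_2 → W_4 — W_5:collider[blocks]; W_2:fork[open] ⇒ blocked
Every path is blocked, so W_3 and W_4 are d-separated given {W_1}.

Yes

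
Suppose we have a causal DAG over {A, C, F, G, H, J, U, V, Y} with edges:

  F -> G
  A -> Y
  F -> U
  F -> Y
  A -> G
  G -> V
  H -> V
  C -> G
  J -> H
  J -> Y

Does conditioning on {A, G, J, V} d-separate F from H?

There are 4 undirected paths between F and H; checking each against the conditioning set {A, G, J, V}:
Path 1: F → Y ← J → H
  Y is a collider here and neither Y nor any of its descendants is conditioned on, so the collider stays closed — the path is blocked at Y.
Path 2: F → Y ← A → G → V ← H
  Y is a collider here and neither Y nor any of its descendants is conditioned on, so the collider stays closed — the path is blocked at Y.
Path 3: F → G → V ← H
  G is a chain here and G is conditioned on, so the path is blocked at G.
Path 4: F → G ← A → Y ← J → H
  A is a fork here and A is conditioned on, so the path is blocked at A.
Every path is blocked, so F and H are d-separated given {A, G, J, V}.

Yes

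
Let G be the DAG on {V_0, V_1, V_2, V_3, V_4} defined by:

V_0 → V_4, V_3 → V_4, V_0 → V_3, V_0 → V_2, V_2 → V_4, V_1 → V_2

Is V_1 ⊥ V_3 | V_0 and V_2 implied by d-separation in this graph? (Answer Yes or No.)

Yes

Enumerating the 4 paths from V_1 to V_3 and testing each for blocking by {V_0, V_2}:
Path 1: V_1 → V_2 ← V_0 → V_4 ← V_3
  V_0 is a fork here and V_0 is conditioned on, so the path is blocked at V_0.
Path 2: V_1 → V_2 ← V_0 → V_3
  V_0 is a fork here and V_0 is conditioned on, so the path is blocked at V_0.
Path 3: V_1 → V_2 → V_4 ← V_0 → V_3
  V_2 is a chain here and V_2 is conditioned on, so the path is blocked at V_2.
Path 4: V_1 → V_2 → V_4 ← V_3
  V_2 is a chain here and V_2 is conditioned on, so the path is blocked at V_2.
Since every path is blocked, d-separation holds.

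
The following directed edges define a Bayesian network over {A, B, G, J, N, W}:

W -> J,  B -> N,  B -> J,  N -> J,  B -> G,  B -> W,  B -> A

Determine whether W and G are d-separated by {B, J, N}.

Yes — W and G are d-separated given {B, J, N}.

There are 3 undirected paths between W and G; checking each against the conditioning set {B, J, N}:
Path 1: W → J ← N ← B → G
  N is a chain here and N is conditioned on, so the path is blocked at N.
Path 2: W → J ← B → G
  B is a fork here and B is conditioned on, so the path is blocked at B.
Path 3: W ← B → G
  B is a fork here and B is conditioned on, so the path is blocked at B.
Every path is blocked, so W and G are d-separated given {B, J, N}.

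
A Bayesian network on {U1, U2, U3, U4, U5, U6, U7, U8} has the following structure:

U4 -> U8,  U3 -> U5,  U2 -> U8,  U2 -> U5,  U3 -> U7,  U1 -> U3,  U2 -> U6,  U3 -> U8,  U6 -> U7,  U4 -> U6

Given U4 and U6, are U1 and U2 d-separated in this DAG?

We examine all 5 paths between U1 and U2:
  1. U1 → U3 → U7 ← U6 ← U4 → U8 ← U2 — U3:chain[open]; U7:collider[blocks]; U6:chain[blocks]; U4:fork[blocks]; U8:collider[blocks] ⇒ blocked
  2. U1 → U3 → U7 ← U6 ← U2 — U3:chain[open]; U7:collider[blocks]; U6:chain[blocks] ⇒ blocked
  3. U1 → U3 → U5 ← U2 — U3:chain[open]; U5:collider[blocks] ⇒ blocked
  4. U1 → U3 → U8 ← U4 → U6 ← U2 — U3:chain[open]; U8:collider[blocks]; U4:fork[blocks]; U6:collider[open] ⇒ blocked
  5. U1 → U3 → U8 ← U2 — U3:chain[open]; U8:collider[blocks] ⇒ blocked
All paths are blocked; U1 ⊥ U2 | {U4, U6} holds.

Yes — U1 and U2 are d-separated given {U4, U6}.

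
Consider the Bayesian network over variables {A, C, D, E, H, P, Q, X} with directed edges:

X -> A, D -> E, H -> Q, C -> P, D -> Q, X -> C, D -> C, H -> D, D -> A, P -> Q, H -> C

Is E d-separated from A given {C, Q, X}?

No

Enumerating the 6 paths from E to A and testing each for blocking by {C, Q, X}:
Path 1: E ← D → Q ← H → C ← X → A
  X is a fork here and X is conditioned on, so the path is blocked at X.
Path 2: E ← D → Q ← P ← C ← X → A
  C is a chain here and C is conditioned on, so the path is blocked at C.
Path 3: E ← D ← H → Q ← P ← C ← X → A
  C is a chain here and C is conditioned on, so the path is blocked at C.
Path 4: E ← D ← H → C ← X → A
  X is a fork here and X is conditioned on, so the path is blocked at X.
Path 5: E ← D → A
  D is a fork and D is not conditioned on — no node blocks this path, so it is active.
Path 6: E ← D → C ← X → A
  X is a fork here and X is conditioned on, so the path is blocked at X.
Since the path E ← D → A is active, E and A are not d-separated given {C, Q, X}.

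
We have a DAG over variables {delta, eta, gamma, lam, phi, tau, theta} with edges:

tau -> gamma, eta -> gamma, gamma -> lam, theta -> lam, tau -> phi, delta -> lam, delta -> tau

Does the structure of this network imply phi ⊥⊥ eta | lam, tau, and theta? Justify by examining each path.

There are 2 undirected paths between phi and eta; checking each against the conditioning set {lam, tau, theta}:
Path 1: phi ← tau ← delta → lam ← gamma ← eta
  tau is a chain here and tau is conditioned on, so the path is blocked at tau.
Path 2: phi ← tau → gamma ← eta
  tau is a fork here and tau is conditioned on, so the path is blocked at tau.
Since every path is blocked, d-separation holds.

Yes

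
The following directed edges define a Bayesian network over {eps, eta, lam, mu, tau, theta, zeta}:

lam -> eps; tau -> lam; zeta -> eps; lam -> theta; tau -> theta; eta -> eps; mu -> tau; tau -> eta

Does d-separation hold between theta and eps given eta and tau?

No — theta and eps are not d-separated given {eta, tau}.

We examine all 4 paths between theta and eps:
Path 1: theta ← tau → eta → eps
  tau is a fork here and tau is conditioned on, so the path is blocked at tau.
Path 2: theta ← tau → lam → eps
  tau is a fork here and tau is conditioned on, so the path is blocked at tau.
Path 3: theta ← lam ← tau → eta → eps
  tau is a fork here and tau is conditioned on, so the path is blocked at tau.
Path 4: theta ← lam → eps
  lam is a fork and lam is not conditioned on — no node blocks this path, so it is active.
Since the path theta ← lam → eps is active, theta and eps are not d-separated given {eta, tau}.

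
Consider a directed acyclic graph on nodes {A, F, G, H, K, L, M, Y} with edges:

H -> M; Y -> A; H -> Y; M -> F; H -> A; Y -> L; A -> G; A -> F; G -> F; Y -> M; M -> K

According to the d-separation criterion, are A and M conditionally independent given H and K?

No

Enumerating the 6 paths from A to M and testing each for blocking by {H, K}:
Path 1: A → F ← M
  F is a collider here and neither F nor any of its descendants is conditioned on, so the collider stays closed — the path is blocked at F.
Path 2: A → G → F ← M
  F is a collider here and neither F nor any of its descendants is conditioned on, so the collider stays closed — the path is blocked at F.
Path 3: A ← H → M
  H is a fork here and H is conditioned on, so the path is blocked at H.
Path 4: A ← H → Y → M
  H is a fork here and H is conditioned on, so the path is blocked at H.
Path 5: A ← Y ← H → M
  H is a fork here and H is conditioned on, so the path is blocked at H.
Path 6: A ← Y → M
  Y is a fork and Y is not conditioned on — no node blocks this path, so it is active.
Since the path A ← Y → M is active, A and M are not d-separated given {H, K}.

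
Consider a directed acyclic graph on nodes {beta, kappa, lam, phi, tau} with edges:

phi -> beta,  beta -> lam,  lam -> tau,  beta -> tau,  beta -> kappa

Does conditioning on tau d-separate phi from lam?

There are 2 undirected paths between phi and lam; checking each against the conditioning set {tau}:
  1. phi → beta → lam — beta:chain[open] ⇒ active
  2. phi → beta → tau ← lam — beta:chain[open]; tau:collider[open] ⇒ active
At least one path is unblocked, so d-separation fails.

No — phi and lam are not d-separated given {tau}.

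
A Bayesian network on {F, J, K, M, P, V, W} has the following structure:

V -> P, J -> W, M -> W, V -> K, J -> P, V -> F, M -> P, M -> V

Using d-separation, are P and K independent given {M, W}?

No

Enumerating the 3 paths from P to K and testing each for blocking by {M, W}:
Path 1: P ← V → K
  V is a fork and V is not conditioned on — no node blocks this path, so it is active.
Path 2: P ← J → W ← M → V → K
  M is a fork here and M is conditioned on, so the path is blocked at M.
Path 3: P ← M → V → K
  M is a fork here and M is conditioned on, so the path is blocked at M.
Since the path P ← V → K is active, P and K are not d-separated given {M, W}.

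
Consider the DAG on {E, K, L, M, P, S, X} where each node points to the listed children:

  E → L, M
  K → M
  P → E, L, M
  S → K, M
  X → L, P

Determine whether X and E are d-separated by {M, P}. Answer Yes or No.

Yes

Enumerating the 6 paths from X to E and testing each for blocking by {M, P}:
Path 1: X → P → L ← E
  P is a chain here and P is conditioned on, so the path is blocked at P.
Path 2: X → P → E
  P is a chain here and P is conditioned on, so the path is blocked at P.
Path 3: X → P → M ← E
  P is a chain here and P is conditioned on, so the path is blocked at P.
Path 4: X → L ← P → E
  L is a collider here and neither L nor any of its descendants is conditioned on, so the collider stays closed — the path is blocked at L.
Path 5: X → L ← P → M ← E
  L is a collider here and neither L nor any of its descendants is conditioned on, so the collider stays closed — the path is blocked at L.
Path 6: X → L ← E
  L is a collider here and neither L nor any of its descendants is conditioned on, so the collider stays closed — the path is blocked at L.
All paths are blocked; X ⊥ E | {M, P} holds.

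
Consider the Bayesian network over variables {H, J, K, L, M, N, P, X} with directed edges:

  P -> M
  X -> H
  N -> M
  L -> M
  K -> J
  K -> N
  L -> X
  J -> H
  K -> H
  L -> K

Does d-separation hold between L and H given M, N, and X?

No

5 paths connect L and H; each must be blocked for d-separation to hold:
Path 1: L → K → H
  K is a chain and K is not conditioned on — no node blocks this path, so it is active.
Path 2: L → K → J → H
  K is a chain and K is not conditioned on; J is a chain and J is not conditioned on — no node blocks this path, so it is active.
Path 3: L → X → H
  X is a chain here and X is conditioned on, so the path is blocked at X.
Path 4: L → M ← N ← K → H
  N is a chain here and N is conditioned on, so the path is blocked at N.
Path 5: L → M ← N ← K → J → H
  N is a chain here and N is conditioned on, so the path is blocked at N.
Since the path L → K → H is active, L and H are not d-separated given {M, N, X}.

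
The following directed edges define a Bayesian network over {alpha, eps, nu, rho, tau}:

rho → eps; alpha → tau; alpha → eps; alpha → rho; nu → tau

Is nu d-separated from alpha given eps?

There is one path between nu and alpha:
Path 1: nu → tau ← alpha
  tau is a collider here and neither tau nor any of its descendants is conditioned on, so the collider stays closed — the path is blocked at tau.
All paths are blocked; nu ⊥ alpha | {eps} holds.

Yes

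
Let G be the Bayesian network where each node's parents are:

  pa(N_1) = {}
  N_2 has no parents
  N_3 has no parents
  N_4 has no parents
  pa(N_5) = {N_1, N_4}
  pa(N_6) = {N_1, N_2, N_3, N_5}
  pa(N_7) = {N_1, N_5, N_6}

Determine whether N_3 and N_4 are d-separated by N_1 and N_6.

There are 5 undirected paths between N_3 and N_4; checking each against the conditioning set {N_1, N_6}:
Path 1: N_3 → N_6 ← N_1 → N_5 ← N_4
  N_1 is a fork here and N_1 is conditioned on, so the path is blocked at N_1.
Path 2: N_3 → N_6 ← N_1 → N_7 ← N_5 ← N_4
  N_1 is a fork here and N_1 is conditioned on, so the path is blocked at N_1.
Path 3: N_3 → N_6 ← N_5 ← N_4
  N_6 is a collider and N_6 is conditioned on, which opens it; N_5 is a chain and N_5 is not conditioned on — no node blocks this path, so it is active.
Path 4: N_3 → N_6 → N_7 ← N_1 → N_5 ← N_4
  N_6 is a chain here and N_6 is conditioned on, so the path is blocked at N_6.
Path 5: N_3 → N_6 → N_7 ← N_5 ← N_4
  N_6 is a chain here and N_6 is conditioned on, so the path is blocked at N_6.
Since the path N_3 → N_6 ← N_5 ← N_4 is active, N_3 and N_4 are not d-separated given {N_1, N_6}.

No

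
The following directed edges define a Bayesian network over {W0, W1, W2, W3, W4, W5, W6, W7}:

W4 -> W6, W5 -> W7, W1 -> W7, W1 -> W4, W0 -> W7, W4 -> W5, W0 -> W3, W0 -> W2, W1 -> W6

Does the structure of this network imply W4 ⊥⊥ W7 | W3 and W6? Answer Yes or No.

Enumerating the 3 paths from W4 to W7 and testing each for blocking by {W3, W6}:
Path 1: W4 ← W1 → W7
  W1 is a fork and W1 is not conditioned on — no node blocks this path, so it is active.
Path 2: W4 → W5 → W7
  W5 is a chain and W5 is not conditioned on — no node blocks this path, so it is active.
Path 3: W4 → W6 ← W1 → W7
  W6 is a collider and W6 is conditioned on, which opens it; W1 is a fork and W1 is not conditioned on — no node blocks this path, so it is active.
Because an active path exists, W4 and W7 are not d-separated.

No — W4 and W7 are not d-separated given {W3, W6}.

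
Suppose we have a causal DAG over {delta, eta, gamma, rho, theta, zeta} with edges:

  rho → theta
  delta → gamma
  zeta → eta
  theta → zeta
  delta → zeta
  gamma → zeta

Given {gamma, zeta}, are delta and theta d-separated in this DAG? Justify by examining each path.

No

We examine all 2 paths between delta and theta:
Path 1: delta → gamma → zeta ← theta
  gamma is a chain here and gamma is conditioned on, so the path is blocked at gamma.
Path 2: delta → zeta ← theta
  zeta is a collider and zeta is conditioned on, which opens it — no node blocks this path, so it is active.
At least one path is unblocked, so d-separation fails.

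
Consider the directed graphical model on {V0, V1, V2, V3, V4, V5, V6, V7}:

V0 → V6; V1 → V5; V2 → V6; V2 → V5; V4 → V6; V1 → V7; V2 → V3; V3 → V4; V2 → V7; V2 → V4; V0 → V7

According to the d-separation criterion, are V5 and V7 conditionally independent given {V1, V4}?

No — V5 and V7 are not d-separated given {V1, V4}.

We examine all 5 paths between V5 and V7:
  1. V5 ← V1 → V7 — V1:fork[blocks] ⇒ blocked
  2. V5 ← V2 → V7 — V2:fork[open] ⇒ active
  3. V5 ← V2 → V3 → V4 → V6 ← V0 → V7 — V2:fork[open]; V3:chain[open]; V4:chain[blocks]; V6:collider[blocks]; V0:fork[open] ⇒ blocked
  4. V5 ← V2 → V4 → V6 ← V0 → V7 — V2:fork[open]; V4:chain[blocks]; V6:collider[blocks]; V0:fork[open] ⇒ blocked
  5. V5 ← V2 → V6 ← V0 → V7 — V2:fork[open]; V6:collider[blocks]; V0:fork[open] ⇒ blocked
Because an active path exists, V5 and V7 are not d-separated.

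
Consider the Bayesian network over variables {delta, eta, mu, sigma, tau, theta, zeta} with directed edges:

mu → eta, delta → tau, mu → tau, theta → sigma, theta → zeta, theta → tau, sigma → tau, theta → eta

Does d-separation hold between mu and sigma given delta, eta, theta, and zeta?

Yes

There are 4 undirected paths between mu and sigma; checking each against the conditioning set {delta, eta, theta, zeta}:
Path 1: mu → eta ← theta → sigma
  theta is a fork here and theta is conditioned on, so the path is blocked at theta.
Path 2: mu → eta ← theta → tau ← sigma
  theta is a fork here and theta is conditioned on, so the path is blocked at theta.
Path 3: mu → tau ← theta → sigma
  tau is a collider here and neither tau nor any of its descendants is conditioned on, so the collider stays closed — the path is blocked at tau.
Path 4: mu → tau ← sigma
  tau is a collider here and neither tau nor any of its descendants is conditioned on, so the collider stays closed — the path is blocked at tau.
Since every path is blocked, d-separation holds.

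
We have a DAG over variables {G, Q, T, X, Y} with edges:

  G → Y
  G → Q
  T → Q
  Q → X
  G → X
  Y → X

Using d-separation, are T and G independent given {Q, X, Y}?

No

3 paths connect T and G; each must be blocked for d-separation to hold:
Path 1: T → Q → X ← Y ← G
  Q is a chain here and Q is conditioned on, so the path is blocked at Q.
Path 2: T → Q → X ← G
  Q is a chain here and Q is conditioned on, so the path is blocked at Q.
Path 3: T → Q ← G
  Q is a collider and Q is conditioned on, which opens it — no node blocks this path, so it is active.
Because an active path exists, T and G are not d-separated.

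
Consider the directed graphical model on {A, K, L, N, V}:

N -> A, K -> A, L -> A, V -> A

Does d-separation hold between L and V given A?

Only one path connects L and V:
Path 1: L → A ← V
  A is a collider and A is conditioned on, which opens it — no node blocks this path, so it is active.
At least one path is unblocked, so d-separation fails.

No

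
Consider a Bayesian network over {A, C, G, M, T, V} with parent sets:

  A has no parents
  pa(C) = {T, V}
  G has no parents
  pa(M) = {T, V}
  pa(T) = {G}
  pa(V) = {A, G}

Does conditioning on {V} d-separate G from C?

No

Enumerating the 4 paths from G to C and testing each for blocking by {V}:
Path 1: G → V → M ← T → C
  V is a chain here and V is conditioned on, so the path is blocked at V.
Path 2: G → V → C
  V is a chain here and V is conditioned on, so the path is blocked at V.
Path 3: G → T → M ← V → C
  M is a collider here and neither M nor any of its descendants is conditioned on, so the collider stays closed — the path is blocked at M.
Path 4: G → T → C
  T is a chain and T is not conditioned on — no node blocks this path, so it is active.
At least one path is unblocked, so d-separation fails.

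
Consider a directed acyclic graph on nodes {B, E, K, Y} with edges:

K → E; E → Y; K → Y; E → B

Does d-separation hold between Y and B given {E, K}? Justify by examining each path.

Yes

Enumerating the 2 paths from Y to B and testing each for blocking by {E, K}:
Path 1: Y ← E → B
  E is a fork here and E is conditioned on, so the path is blocked at E.
Path 2: Y ← K → E → B
  K is a fork here and K is conditioned on, so the path is blocked at K.
All paths are blocked; Y ⊥ B | {E, K} holds.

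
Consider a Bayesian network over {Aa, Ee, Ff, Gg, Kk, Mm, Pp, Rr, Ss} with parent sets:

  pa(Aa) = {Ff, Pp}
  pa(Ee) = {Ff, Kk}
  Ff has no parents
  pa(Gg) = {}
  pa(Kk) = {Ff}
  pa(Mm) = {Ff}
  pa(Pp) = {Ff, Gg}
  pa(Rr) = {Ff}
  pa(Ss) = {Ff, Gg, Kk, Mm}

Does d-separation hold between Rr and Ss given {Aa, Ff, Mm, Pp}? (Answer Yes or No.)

We examine all 6 paths between Rr and Ss:
  1. Rr ← Ff → Aa ← Pp ← Gg → Ss — Ff:fork[blocks]; Aa:collider[open]; Pp:chain[blocks]; Gg:fork[open] ⇒ blocked
  2. Rr ← Ff → Mm → Ss — Ff:fork[blocks]; Mm:chain[blocks] ⇒ blocked
  3. Rr ← Ff → Ee ← Kk → Ss — Ff:fork[blocks]; Ee:collider[blocks]; Kk:fork[open] ⇒ blocked
  4. Rr ← Ff → Kk → Ss — Ff:fork[blocks]; Kk:chain[open] ⇒ blocked
  5. Rr ← Ff → Ss — Ff:fork[blocks] ⇒ blocked
  6. Rr ← Ff → Pp ← Gg → Ss — Ff:fork[blocks]; Pp:collider[open]; Gg:fork[open] ⇒ blocked
Since every path is blocked, d-separation holds.

Yes — Rr and Ss are d-separated given {Aa, Ff, Mm, Pp}.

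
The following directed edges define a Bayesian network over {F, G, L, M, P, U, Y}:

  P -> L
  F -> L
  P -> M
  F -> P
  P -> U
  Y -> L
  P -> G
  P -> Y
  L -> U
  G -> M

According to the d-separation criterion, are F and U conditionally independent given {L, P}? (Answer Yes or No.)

Yes — F and U are d-separated given {L, P}.

We examine all 6 paths between F and U:
Path 1: F → L ← Y ← P → U
  P is a fork here and P is conditioned on, so the path is blocked at P.
Path 2: F → L ← P → U
  P is a fork here and P is conditioned on, so the path is blocked at P.
Path 3: F → L → U
  L is a chain here and L is conditioned on, so the path is blocked at L.
Path 4: F → P → L → U
  P is a chain here and P is conditioned on, so the path is blocked at P.
Path 5: F → P → Y → L → U
  P is a chain here and P is conditioned on, so the path is blocked at P.
Path 6: F → P → U
  P is a chain here and P is conditioned on, so the path is blocked at P.
Every path is blocked, so F and U are d-separated given {L, P}.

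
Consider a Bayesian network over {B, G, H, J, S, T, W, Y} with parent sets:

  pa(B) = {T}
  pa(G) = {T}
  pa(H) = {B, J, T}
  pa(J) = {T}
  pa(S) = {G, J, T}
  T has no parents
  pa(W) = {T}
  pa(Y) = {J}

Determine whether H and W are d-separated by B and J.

We examine all 5 paths between H and W:
Path 1: H ← B ← T → W
  B is a chain here and B is conditioned on, so the path is blocked at B.
Path 2: H ← J → S ← G ← T → W
  J is a fork here and J is conditioned on, so the path is blocked at J.
Path 3: H ← J → S ← T → W
  J is a fork here and J is conditioned on, so the path is blocked at J.
Path 4: H ← J ← T → W
  J is a chain here and J is conditioned on, so the path is blocked at J.
Path 5: H ← T → W
  T is a fork and T is not conditioned on — no node blocks this path, so it is active.
Because an active path exists, H and W are not d-separated.

No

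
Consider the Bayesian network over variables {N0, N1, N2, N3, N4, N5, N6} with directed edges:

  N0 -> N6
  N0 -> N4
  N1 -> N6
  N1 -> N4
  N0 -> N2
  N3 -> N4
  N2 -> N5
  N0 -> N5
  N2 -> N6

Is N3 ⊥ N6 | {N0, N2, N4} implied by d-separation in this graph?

There are 4 undirected paths between N3 and N6; checking each against the conditioning set {N0, N2, N4}:
Path 1: N3 → N4 ← N0 → N6
  N0 is a fork here and N0 is conditioned on, so the path is blocked at N0.
Path 2: N3 → N4 ← N0 → N5 ← N2 → N6
  N0 is a fork here and N0 is conditioned on, so the path is blocked at N0.
Path 3: N3 → N4 ← N0 → N2 → N6
  N0 is a fork here and N0 is conditioned on, so the path is blocked at N0.
Path 4: N3 → N4 ← N1 → N6
  N4 is a collider and N4 is conditioned on, which opens it; N1 is a fork and N1 is not conditioned on — no node blocks this path, so it is active.
At least one path is unblocked, so d-separation fails.

No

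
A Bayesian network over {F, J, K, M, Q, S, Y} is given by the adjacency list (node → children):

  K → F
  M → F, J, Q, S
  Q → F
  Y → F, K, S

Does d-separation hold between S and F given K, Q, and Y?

We examine all 4 paths between S and F:
Path 1: S ← Y → F
  Y is a fork here and Y is conditioned on, so the path is blocked at Y.
Path 2: S ← Y → K → F
  Y is a fork here and Y is conditioned on, so the path is blocked at Y.
Path 3: S ← M → F
  M is a fork and M is not conditioned on — no node blocks this path, so it is active.
Path 4: S ← M → Q → F
  Q is a chain here and Q is conditioned on, so the path is blocked at Q.
Because an active path exists, S and F are not d-separated.

No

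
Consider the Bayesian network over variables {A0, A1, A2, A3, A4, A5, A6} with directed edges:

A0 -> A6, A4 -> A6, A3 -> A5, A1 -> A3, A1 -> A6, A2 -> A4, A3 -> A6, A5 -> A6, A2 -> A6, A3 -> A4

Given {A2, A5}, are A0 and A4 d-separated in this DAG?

Yes

Enumerating the 5 paths from A0 to A4 and testing each for blocking by {A2, A5}:
  1. A0 → A6 ← A1 → A3 → A4 — A6:collider[blocks]; A1:fork[open]; A3:chain[open] ⇒ blocked
  2. A0 → A6 ← A3 → A4 — A6:collider[blocks]; A3:fork[open] ⇒ blocked
  3. A0 → A6 ← A2 → A4 — A6:collider[blocks]; A2:fork[blocks] ⇒ blocked
  4. A0 → A6 ← A4 — A6:collider[blocks] ⇒ blocked
  5. A0 → A6 ← A5 ← A3 → A4 — A6:collider[blocks]; A5:chain[blocks]; A3:fork[open] ⇒ blocked
Every path is blocked, so A0 and A4 are d-separated given {A2, A5}.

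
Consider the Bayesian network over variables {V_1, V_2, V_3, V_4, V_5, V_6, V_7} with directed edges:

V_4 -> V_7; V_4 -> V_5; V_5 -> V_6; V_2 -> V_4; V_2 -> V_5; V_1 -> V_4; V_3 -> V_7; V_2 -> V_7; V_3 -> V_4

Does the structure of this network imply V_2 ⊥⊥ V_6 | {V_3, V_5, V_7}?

Yes — V_2 and V_6 are d-separated given {V_3, V_5, V_7}.

There are 4 undirected paths between V_2 and V_6; checking each against the conditioning set {V_3, V_5, V_7}:
Path 1: V_2 → V_7 ← V_4 → V_5 → V_6
  V_5 is a chain here and V_5 is conditioned on, so the path is blocked at V_5.
Path 2: V_2 → V_7 ← V_3 → V_4 → V_5 → V_6
  V_3 is a fork here and V_3 is conditioned on, so the path is blocked at V_3.
Path 3: V_2 → V_4 → V_5 → V_6
  V_5 is a chain here and V_5 is conditioned on, so the path is blocked at V_5.
Path 4: V_2 → V_5 → V_6
  V_5 is a chain here and V_5 is conditioned on, so the path is blocked at V_5.
All paths are blocked; V_2 ⊥ V_6 | {V_3, V_5, V_7} holds.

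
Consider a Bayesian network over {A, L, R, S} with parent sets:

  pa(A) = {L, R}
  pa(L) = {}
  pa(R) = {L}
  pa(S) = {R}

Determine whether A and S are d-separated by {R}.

Enumerating the 2 paths from A to S and testing each for blocking by {R}:
  1. A ← R → S — R:fork[blocks] ⇒ blocked
  2. A ← L → R → S — L:fork[open]; R:chain[blocks] ⇒ blocked
All paths are blocked; A ⊥ S | {R} holds.

Yes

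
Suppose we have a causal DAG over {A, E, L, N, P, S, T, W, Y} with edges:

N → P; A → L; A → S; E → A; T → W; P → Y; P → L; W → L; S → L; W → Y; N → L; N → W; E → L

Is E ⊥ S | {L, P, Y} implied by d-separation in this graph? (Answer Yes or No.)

Enumerating the 4 paths from E to S and testing each for blocking by {L, P, Y}:
  1. E → A → S — A:chain[open] ⇒ active
  2. E → A → L ← S — A:chain[open]; L:collider[open] ⇒ active
  3. E → L ← S — L:collider[open] ⇒ active
  4. E → L ← A → S — L:collider[open]; A:fork[open] ⇒ active
Because an active path exists, E and S are not d-separated.

No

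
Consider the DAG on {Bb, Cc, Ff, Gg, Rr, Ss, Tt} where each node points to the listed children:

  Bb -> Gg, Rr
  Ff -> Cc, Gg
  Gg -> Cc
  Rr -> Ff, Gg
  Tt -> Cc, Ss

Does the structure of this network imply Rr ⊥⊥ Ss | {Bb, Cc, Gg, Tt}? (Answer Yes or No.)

Yes — Rr and Ss are d-separated given {Bb, Cc, Gg, Tt}.

Enumerating the 6 paths from Rr to Ss and testing each for blocking by {Bb, Cc, Gg, Tt}:
  1. Rr → Ff → Cc ← Tt → Ss — Ff:chain[open]; Cc:collider[open]; Tt:fork[blocks] ⇒ blocked
  2. Rr → Ff → Gg → Cc ← Tt → Ss — Ff:chain[open]; Gg:chain[blocks]; Cc:collider[open]; Tt:fork[blocks] ⇒ blocked
  3. Rr ← Bb → Gg ← Ff → Cc ← Tt → Ss — Bb:fork[blocks]; Gg:collider[open]; Ff:fork[open]; Cc:collider[open]; Tt:fork[blocks] ⇒ blocked
  4. Rr ← Bb → Gg → Cc ← Tt → Ss — Bb:fork[blocks]; Gg:chain[blocks]; Cc:collider[open]; Tt:fork[blocks] ⇒ blocked
  5. Rr → Gg ← Ff → Cc ← Tt → Ss — Gg:collider[open]; Ff:fork[open]; Cc:collider[open]; Tt:fork[blocks] ⇒ blocked
  6. Rr → Gg → Cc ← Tt → Ss — Gg:chain[blocks]; Cc:collider[open]; Tt:fork[blocks] ⇒ blocked
Every path is blocked, so Rr and Ss are d-separated given {Bb, Cc, Gg, Tt}.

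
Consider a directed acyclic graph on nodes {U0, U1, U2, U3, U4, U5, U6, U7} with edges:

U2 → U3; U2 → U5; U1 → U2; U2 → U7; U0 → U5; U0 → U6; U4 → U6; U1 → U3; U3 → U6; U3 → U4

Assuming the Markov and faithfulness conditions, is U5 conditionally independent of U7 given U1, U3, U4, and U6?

We examine all 5 paths between U5 and U7:
Path 1: U5 ← U0 → U6 ← U3 ← U1 → U2 → U7
  U3 is a chain here and U3 is conditioned on, so the path is blocked at U3.
Path 2: U5 ← U0 → U6 ← U3 ← U2 → U7
  U3 is a chain here and U3 is conditioned on, so the path is blocked at U3.
Path 3: U5 ← U0 → U6 ← U4 ← U3 ← U1 → U2 → U7
  U4 is a chain here and U4 is conditioned on, so the path is blocked at U4.
Path 4: U5 ← U0 → U6 ← U4 ← U3 ← U2 → U7
  U4 is a chain here and U4 is conditioned on, so the path is blocked at U4.
Path 5: U5 ← U2 → U7
  U2 is a fork and U2 is not conditioned on — no node blocks this path, so it is active.
Since the path U5 ← U2 → U7 is active, U5 and U7 are not d-separated given {U1, U3, U4, U6}.

No — U5 and U7 are not d-separated given {U1, U3, U4, U6}.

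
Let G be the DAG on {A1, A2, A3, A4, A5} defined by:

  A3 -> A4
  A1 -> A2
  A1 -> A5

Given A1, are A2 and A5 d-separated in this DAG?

Yes

There is one path between A2 and A5:
Path 1: A2 ← A1 → A5
  A1 is a fork here and A1 is conditioned on, so the path is blocked at A1.
Every path is blocked, so A2 and A5 are d-separated given {A1}.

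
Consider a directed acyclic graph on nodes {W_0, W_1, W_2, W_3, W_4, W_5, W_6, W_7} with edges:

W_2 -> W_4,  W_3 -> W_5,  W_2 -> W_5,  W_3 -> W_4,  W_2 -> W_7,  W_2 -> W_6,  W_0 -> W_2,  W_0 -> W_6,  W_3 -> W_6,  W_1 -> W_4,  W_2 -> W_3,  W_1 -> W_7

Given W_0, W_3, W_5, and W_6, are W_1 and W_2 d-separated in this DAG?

There are 6 undirected paths between W_1 and W_2; checking each against the conditioning set {W_0, W_3, W_5, W_6}:
Path 1: W_1 → W_4 ← W_3 → W_5 ← W_2
  W_4 is a collider here and neither W_4 nor any of its descendants is conditioned on, so the collider stays closed — the path is blocked at W_4.
Path 2: W_1 → W_4 ← W_3 → W_6 ← W_2
  W_4 is a collider here and neither W_4 nor any of its descendants is conditioned on, so the collider stays closed — the path is blocked at W_4.
Path 3: W_1 → W_4 ← W_3 → W_6 ← W_0 → W_2
  W_4 is a collider here and neither W_4 nor any of its descendants is conditioned on, so the collider stays closed — the path is blocked at W_4.
Path 4: W_1 → W_4 ← W_3 ← W_2
  W_4 is a collider here and neither W_4 nor any of its descendants is conditioned on, so the collider stays closed — the path is blocked at W_4.
Path 5: W_1 → W_4 ← W_2
  W_4 is a collider here and neither W_4 nor any of its descendants is conditioned on, so the collider stays closed — the path is blocked at W_4.
Path 6: W_1 → W_7 ← W_2
  W_7 is a collider here and neither W_7 nor any of its descendants is conditioned on, so the collider stays closed — the path is blocked at W_7.
Every path is blocked, so W_1 and W_2 are d-separated given {W_0, W_3, W_5, W_6}.

Yes — W_1 and W_2 are d-separated given {W_0, W_3, W_5, W_6}.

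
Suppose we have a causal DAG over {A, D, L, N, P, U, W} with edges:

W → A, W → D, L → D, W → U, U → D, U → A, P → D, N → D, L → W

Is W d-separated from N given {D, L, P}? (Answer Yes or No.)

No — W and N are not d-separated given {D, L, P}.

There are 4 undirected paths between W and N; checking each against the conditioning set {D, L, P}:
Path 1: W → D ← N
  D is a collider and D is conditioned on, which opens it — no node blocks this path, so it is active.
Path 2: W ← L → D ← N
  L is a fork here and L is conditioned on, so the path is blocked at L.
Path 3: W → A ← U → D ← N
  A is a collider here and neither A nor any of its descendants is conditioned on, so the collider stays closed — the path is blocked at A.
Path 4: W → U → D ← N
  U is a chain and U is not conditioned on; D is a collider and D is conditioned on, which opens it — no node blocks this path, so it is active.
Since the path W → D ← N is active, W and N are not d-separated given {D, L, P}.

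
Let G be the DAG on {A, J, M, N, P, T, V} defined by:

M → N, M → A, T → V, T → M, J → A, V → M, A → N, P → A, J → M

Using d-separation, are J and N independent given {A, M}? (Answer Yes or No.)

We examine all 4 paths between J and N:
Path 1: J → M → N
  M is a chain here and M is conditioned on, so the path is blocked at M.
Path 2: J → M → A → N
  M is a chain here and M is conditioned on, so the path is blocked at M.
Path 3: J → A ← M → N
  M is a fork here and M is conditioned on, so the path is blocked at M.
Path 4: J → A → N
  A is a chain here and A is conditioned on, so the path is blocked at A.
All paths are blocked; J ⊥ N | {A, M} holds.

Yes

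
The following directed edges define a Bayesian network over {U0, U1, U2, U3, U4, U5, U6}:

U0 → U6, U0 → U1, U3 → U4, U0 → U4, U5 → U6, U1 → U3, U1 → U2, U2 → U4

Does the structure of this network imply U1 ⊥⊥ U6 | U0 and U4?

Yes

We examine all 3 paths between U1 and U6:
Path 1: U1 → U2 → U4 ← U0 → U6
  U0 is a fork here and U0 is conditioned on, so the path is blocked at U0.
Path 2: U1 → U3 → U4 ← U0 → U6
  U0 is a fork here and U0 is conditioned on, so the path is blocked at U0.
Path 3: U1 ← U0 → U6
  U0 is a fork here and U0 is conditioned on, so the path is blocked at U0.
All paths are blocked; U1 ⊥ U6 | {U0, U4} holds.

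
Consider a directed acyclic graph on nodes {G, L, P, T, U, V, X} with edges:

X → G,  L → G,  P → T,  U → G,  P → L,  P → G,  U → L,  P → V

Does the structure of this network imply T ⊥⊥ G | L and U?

No — T and G are not d-separated given {L, U}.

Enumerating the 3 paths from T to G and testing each for blocking by {L, U}:
  1. T ← P → L ← U → G — P:fork[open]; L:collider[open]; U:fork[blocks] ⇒ blocked
  2. T ← P → L → G — P:fork[open]; L:chain[blocks] ⇒ blocked
  3. T ← P → G — P:fork[open] ⇒ active
Because an active path exists, T and G are not d-separated.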